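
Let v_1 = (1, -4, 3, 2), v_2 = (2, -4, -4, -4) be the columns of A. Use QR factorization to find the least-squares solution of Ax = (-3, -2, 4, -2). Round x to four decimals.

x = (0.4267, -0.0990)

v_1 = (1, -4, 3, 2); ‖v_1‖ = 5.4772, so e_1 = (0.1826, -0.7303, 0.5477, 0.3651).
e_1·v_2 = 0.1826·2 + (-0.7303)·(-4) + 0.5477·(-4) + 0.3651·(-4) = -0.3651.
u_2 = v_2 + 0.3651·e_1 = (2.0667, -4.2667, -3.8000, -3.8667).
‖u_2‖ = 7.2019, so e_2 = (0.2870, -0.5924, -0.5276, -0.5369).
Qᵀb = (2.3735, -0.7128).
Back-substitute: x_2 = -0.7128/7.2019 = -0.0990.
x_1 = (2.3735 + 0.3651·(-0.0990))/5.4772 = 0.4267.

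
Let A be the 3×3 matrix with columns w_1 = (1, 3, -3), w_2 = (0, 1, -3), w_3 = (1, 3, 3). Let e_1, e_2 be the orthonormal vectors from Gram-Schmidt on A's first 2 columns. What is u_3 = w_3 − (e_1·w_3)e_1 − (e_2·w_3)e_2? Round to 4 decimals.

u_3 = (-0.7826, 0.3913, 0.1304)

w_1 = (1, 3, -3); ‖w_1‖ = 4.3589, so e_1 = (0.2294, 0.6882, -0.6882).
e_1·w_2 = 0.2294·0 + 0.6882·1 + (-0.6882)·(-3) = 2.7530.
u_2 = w_2 − 2.7530·e_1 = (-0.6316, -0.8947, -1.1053).
‖u_2‖ = 1.5560, so e_2 = (-0.4059, -0.5750, -0.7103).
e_1·w_3 = 0.2294·1 + 0.6882·3 + (-0.6882)·3 = 0.2294; e_2·w_3 = (-0.4059)·1 + (-0.5750)·3 + (-0.7103)·3 = -4.2620.
u_3 = w_3 − 0.2294·e_1 + 4.2620·e_2 = (-0.7826, 0.3913, 0.1304).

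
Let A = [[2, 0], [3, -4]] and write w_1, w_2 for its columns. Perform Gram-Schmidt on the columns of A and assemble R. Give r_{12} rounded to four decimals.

r_{12} = -3.3282

w_1 = (2, 3); ‖w_1‖ = 3.6056, so e_1 = (0.5547, 0.8321).
r_{12} = e_1·w_2 = -3.3282.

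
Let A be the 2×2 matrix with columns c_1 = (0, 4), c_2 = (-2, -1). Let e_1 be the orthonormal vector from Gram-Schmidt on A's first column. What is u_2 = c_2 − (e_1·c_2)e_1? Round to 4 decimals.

u_2 = (-2.0000, 0.0000)

e_1 = c_1/‖c_1‖ = (0, 4)/4.0000 = (0.0000, 1.0000).
r_{12} = e_1·c_2 = -1.0000.
u_2 = c_2 + 1.0000·e_1 = (-2.0000, 0.0000).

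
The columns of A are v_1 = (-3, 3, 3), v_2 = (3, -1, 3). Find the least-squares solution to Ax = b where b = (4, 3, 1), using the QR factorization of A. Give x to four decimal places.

x = (0.0714, 0.6429)

e_1 = v_1/‖v_1‖ = (-3, 3, 3)/5.1962 = (-0.5774, 0.5774, 0.5774).
r_{12} = e_1·v_2 = -0.5774.
u_2 = v_2 + 0.5774·e_1 = (2.6667, -0.6667, 3.3333).
‖u_2‖ = 4.3205, so e_2 = (0.6172, -0.1543, 0.7715).
Qᵀb = (0.0000, 2.7775).
Back-substitute: x_2 = 2.7775/4.3205 = 0.6429.
x_1 = (0.0000 + 0.5774·0.6429)/5.1962 = 0.0714.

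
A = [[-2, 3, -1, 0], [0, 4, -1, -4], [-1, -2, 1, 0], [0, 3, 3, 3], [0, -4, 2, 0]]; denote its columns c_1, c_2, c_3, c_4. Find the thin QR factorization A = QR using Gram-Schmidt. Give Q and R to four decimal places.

Q = [[-0.8944, 0.1964, -0.1045, 0.1374], [0.0000, 0.5612, -0.1126, -0.8196], [-0.4472, -0.3928, 0.2089, -0.2748], [0.0000, 0.4209, 0.8910, 0.1669], [0.0000, -0.5612, 0.3728, -0.4540]], R = [[2.2361, -1.7889, 0.4472, 0.0000], [0.0000, 7.1274, -1.0102, -0.9821], [0.0000, 0.0000, 3.8444, 3.1235], [0.0000, 0.0000, 0.0000, 3.7788]]

c_1 = (-2, 0, -1, 0, 0); ‖c_1‖ = 2.2361, so q_1 = (-0.8944, 0.0000, -0.4472, 0.0000, 0.0000).
q_1·c_2 = (-0.8944)·3 + 0.0000·4 + (-0.4472)·(-2) + 0.0000·3 + 0.0000·(-4) = -1.7889.
u_2 = c_2 + 1.7889·q_1 = (1.4000, 4.0000, -2.8000, 3.0000, -4.0000).
‖u_2‖ = 7.1274, so q_2 = (0.1964, 0.5612, -0.3928, 0.4209, -0.5612).
q_1·c_3 = (-0.8944)·(-1) + 0.0000·(-1) + (-0.4472)·1 + 0.0000·3 + 0.0000·2 = 0.4472; q_2·c_3 = 0.1964·(-1) + 0.5612·(-1) + (-0.3928)·1 + 0.4209·3 + (-0.5612)·2 = -1.0102.
u_3 = c_3 − 0.4472·q_1 + 1.0102·q_2 = (-0.4016, -0.4331, 0.8031, 3.4252, 1.4331).
‖u_3‖ = 3.8444, so q_3 = (-0.1045, -0.1126, 0.2089, 0.8910, 0.3728).
q_1·c_4 = (-0.8944)·0 + 0.0000·(-4) + (-0.4472)·0 + 0.0000·3 + 0.0000·0 = 0.0000; q_2·c_4 = 0.1964·0 + 0.5612·(-4) + (-0.3928)·0 + 0.4209·3 + (-0.5612)·0 = -0.9821; q_3·c_4 = (-0.1045)·0 + (-0.1126)·(-4) + 0.2089·0 + 0.8910·3 + 0.3728·0 = 3.1235.
u_4 = c_4 + 0.0000·q_1 + 0.9821·q_2 − 3.1235·q_3 = (0.5192, -3.0970, -1.0384, 0.6305, -1.7155).
‖u_4‖ = 3.7788, so q_4 = (0.1374, -0.8196, -0.2748, 0.1669, -0.4540).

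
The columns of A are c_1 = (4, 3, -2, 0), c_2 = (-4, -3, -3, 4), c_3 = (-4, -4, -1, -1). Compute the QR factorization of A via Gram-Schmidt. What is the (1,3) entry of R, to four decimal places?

r_{13} = -4.8281

c_1 = (4, 3, -2, 0); ‖c_1‖ = 5.3852, so e_1 = (0.7428, 0.5571, -0.3714, 0.0000).
r_{13} = e_1·c_3 = -4.8281.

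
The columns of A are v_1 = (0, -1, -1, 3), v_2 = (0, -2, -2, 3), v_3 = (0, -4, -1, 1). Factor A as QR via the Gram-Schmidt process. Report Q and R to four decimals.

v_1 = (0, -1, -1, 3); ‖v_1‖ = 3.3166, so q_1 = (0.0000, -0.3015, -0.3015, 0.9045).
q_1·v_2 = 0.0000·0 + (-0.3015)·(-2) + (-0.3015)·(-2) + 0.9045·3 = 3.9196.
u_2 = v_2 − 3.9196·q_1 = (0.0000, -0.8182, -0.8182, -0.5455).
‖u_2‖ = 1.2792, so q_2 = (0.0000, -0.6396, -0.6396, -0.4264).
q_1·v_3 = 0.0000·0 + (-0.3015)·(-4) + (-0.3015)·(-1) + 0.9045·1 = 2.4121; q_2·v_3 = 0.0000·0 + (-0.6396)·(-4) + (-0.6396)·(-1) + (-0.4264)·1 = 2.7716.
u_3 = v_3 − 2.4121·q_1 − 2.7716·q_2 = (0.0000, -1.5000, 1.5000, 0.0000).
‖u_3‖ = 2.1213, so q_3 = (0.0000, -0.7071, 0.7071, 0.0000).

Q = [[0.0000, 0.0000, 0.0000], [-0.3015, -0.6396, -0.7071], [-0.3015, -0.6396, 0.7071], [0.9045, -0.4264, 0.0000]], R = [[3.3166, 3.9196, 2.4121], [0.0000, 1.2792, 2.7716], [0.0000, 0.0000, 2.1213]]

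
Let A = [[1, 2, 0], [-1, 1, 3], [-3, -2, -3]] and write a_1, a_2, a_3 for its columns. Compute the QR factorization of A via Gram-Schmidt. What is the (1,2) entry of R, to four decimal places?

e_1 = a_1/‖a_1‖ = (1, -1, -3)/3.3166 = (0.3015, -0.3015, -0.9045).
r_{12} = e_1·a_2 = 2.1106.

r_{12} = 2.1106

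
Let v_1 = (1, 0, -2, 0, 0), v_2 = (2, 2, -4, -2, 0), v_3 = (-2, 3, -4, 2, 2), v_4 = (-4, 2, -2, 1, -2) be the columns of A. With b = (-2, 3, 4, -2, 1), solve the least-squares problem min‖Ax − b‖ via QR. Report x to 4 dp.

x = (-4.8250, 1.2304, 0.3034, -0.2252)

q_1 = v_1/‖v_1‖ = (1, 0, -2, 0, 0)/2.2361 = (0.4472, 0.0000, -0.8944, 0.0000, 0.0000).
r_{12} = q_1·v_2 = 4.4721.
u_2 = v_2 − 4.4721·q_1 = (0.0000, 2.0000, 0.0000, -2.0000, 0.0000).
‖u_2‖ = 2.8284, so q_2 = (0.0000, 0.7071, 0.0000, -0.7071, 0.0000).
r_{13} = q_1·v_3 = 2.6833; r_{23} = q_2·v_3 = 0.7071.
u_3 = v_3 − 2.6833·q_1 − 0.7071·q_2 = (-3.2000, 2.5000, -1.6000, 2.5000, 2.0000).
‖u_3‖ = 5.4129, so q_3 = (-0.5912, 0.4619, -0.2956, 0.4619, 0.3695).
r_{14} = q_1·v_4 = 0.0000; r_{24} = q_2·v_4 = 0.7071; r_{34} = q_3·v_4 = 3.6025.
u_4 = v_4 + 0.0000·q_1 − 0.7071·q_2 − 3.6025·q_3 = (-1.8703, -0.1638, -0.9352, -0.1638, -3.3311).
‖u_4‖ = 3.9398, so q_4 = (-0.4747, -0.0416, -0.2374, -0.0416, -0.8455).
Qᵀb = (-4.4721, 3.5355, 0.8313, -0.8871).
Back-substitute: x_4 = -0.8871/3.9398 = -0.2252.
x_3 = (0.8313 − 3.6025·(-0.2252))/5.4129 = 0.3034.
x_2 = (3.5355 − 0.7071·0.3034 − 0.7071·(-0.2252))/2.8284 = 1.2304.
x_1 = (-4.4721 − 4.4721·1.2304 − 2.6833·0.3034 + 0.0000·(-0.2252))/2.2361 = -4.8250.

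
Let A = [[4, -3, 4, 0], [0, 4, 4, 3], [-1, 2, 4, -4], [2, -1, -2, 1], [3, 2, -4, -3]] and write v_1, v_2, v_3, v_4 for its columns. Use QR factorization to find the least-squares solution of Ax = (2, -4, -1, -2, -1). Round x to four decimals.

x = (-0.2269, -0.8027, 0.0245, -0.2924)

q_1 = v_1/‖v_1‖ = (4, 0, -1, 2, 3)/5.4772 = (0.7303, 0.0000, -0.1826, 0.3651, 0.5477).
r_{12} = q_1·v_2 = -1.8257.
u_2 = v_2 + 1.8257·q_1 = (-1.6667, 4.0000, 1.6667, -0.3333, 3.0000).
‖u_2‖ = 5.5377, so q_2 = (-0.3010, 0.7223, 0.3010, -0.0602, 0.5417).
r_{13} = q_1·v_3 = -0.7303; r_{23} = q_2·v_3 = 0.8427.
u_3 = v_3 + 0.7303·q_1 − 0.8427·q_2 = (4.7870, 3.3913, 3.6130, -1.6826, -4.0565).
‖u_3‖ = 8.1705, so q_3 = (0.5859, 0.4151, 0.4422, -0.2059, -0.4965).
r_{14} = q_1·v_4 = -0.5477; r_{24} = q_2·v_4 = -0.7223; r_{34} = q_3·v_4 = 0.7599.
u_4 = v_4 + 0.5477·q_1 + 0.7223·q_2 − 0.7599·q_3 = (-0.2626, 3.2063, -4.2186, 1.3130, -1.9314).
‖u_4‖ = 5.7966, so q_4 = (-0.0453, 0.5531, -0.7278, 0.2265, -0.3332).
Qᵀb = (0.3651, -4.2135, -0.0223, -1.6952).
Back-substitute: x_4 = -1.6952/5.7966 = -0.2924.
x_3 = (-0.0223 − 0.7599·(-0.2924))/8.1705 = 0.0245.
x_2 = (-4.2135 − 0.8427·0.0245 + 0.7223·(-0.2924))/5.5377 = -0.8027.
x_1 = (0.3651 + 1.8257·(-0.8027) + 0.7303·0.0245 + 0.5477·(-0.2924))/5.4772 = -0.2269.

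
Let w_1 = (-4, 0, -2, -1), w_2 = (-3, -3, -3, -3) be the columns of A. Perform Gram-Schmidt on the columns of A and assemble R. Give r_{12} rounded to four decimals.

r_{12} = 4.5826

e_1 = w_1/‖w_1‖ = (-4, 0, -2, -1)/4.5826 = (-0.8729, 0.0000, -0.4364, -0.2182).
r_{12} = e_1·w_2 = 4.5826.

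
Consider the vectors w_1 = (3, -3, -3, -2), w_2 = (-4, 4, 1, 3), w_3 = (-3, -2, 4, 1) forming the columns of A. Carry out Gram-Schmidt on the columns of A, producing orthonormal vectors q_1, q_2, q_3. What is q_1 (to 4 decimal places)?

w_1 = (3, -3, -3, -2); ‖w_1‖ = 5.5678, so q_1 = (0.5388, -0.5388, -0.5388, -0.3592).

q_1 = (0.5388, -0.5388, -0.5388, -0.3592)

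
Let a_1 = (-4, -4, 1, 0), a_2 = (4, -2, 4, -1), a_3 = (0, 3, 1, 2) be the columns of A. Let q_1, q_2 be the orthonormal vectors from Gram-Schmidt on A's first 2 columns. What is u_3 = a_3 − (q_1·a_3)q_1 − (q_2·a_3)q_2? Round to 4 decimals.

u_3 = (-0.8199, 1.3037, 1.9353, 1.8539)

a_1 = (-4, -4, 1, 0); ‖a_1‖ = 5.7446, so q_1 = (-0.6963, -0.6963, 0.1741, 0.0000).
q_1·a_2 = (-0.6963)·4 + (-0.6963)·(-2) + 0.1741·4 + 0.0000·(-1) = -0.6963.
u_2 = a_2 + 0.6963·q_1 = (3.5152, -2.4848, 4.1212, -1.0000).
‖u_2‖ = 6.0428, so q_2 = (0.5817, -0.4112, 0.6820, -0.1655).
q_1·a_3 = (-0.6963)·0 + (-0.6963)·3 + 0.1741·1 + 0.0000·2 = -1.9149; q_2·a_3 = 0.5817·0 + (-0.4112)·3 + 0.6820·1 + (-0.1655)·2 = -0.8826.
u_3 = a_3 + 1.9149·q_1 + 0.8826·q_2 = (-0.8199, 1.3037, 1.9353, 1.8539).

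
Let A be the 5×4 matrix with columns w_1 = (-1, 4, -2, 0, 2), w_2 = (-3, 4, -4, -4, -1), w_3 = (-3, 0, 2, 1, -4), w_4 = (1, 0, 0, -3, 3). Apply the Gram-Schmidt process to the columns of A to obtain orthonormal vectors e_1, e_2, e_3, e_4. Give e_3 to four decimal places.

w_1 = (-1, 4, -2, 0, 2); ‖w_1‖ = 5.0000, so e_1 = (-0.2000, 0.8000, -0.4000, 0.0000, 0.4000).
e_1·w_2 = (-0.2000)·(-3) + 0.8000·4 + (-0.4000)·(-4) + 0.0000·(-4) + 0.4000·(-1) = 5.0000.
u_2 = w_2 − 5.0000·e_1 = (-2.0000, 0.0000, -2.0000, -4.0000, -3.0000).
‖u_2‖ = 5.7446, so e_2 = (-0.3482, 0.0000, -0.3482, -0.6963, -0.5222).
e_1·w_3 = (-0.2000)·(-3) + 0.8000·0 + (-0.4000)·2 + 0.0000·1 + 0.4000·(-4) = -1.8000; e_2·w_3 = (-0.3482)·(-3) + 0.0000·0 + (-0.3482)·2 + (-0.6963)·1 + (-0.5222)·(-4) = 1.7408.
u_3 = w_3 + 1.8000·e_1 − 1.7408·e_2 = (-2.7539, 1.4400, 1.8861, 2.2121, -2.3709).
‖u_3‖ = 4.8713, so e_3 = (-0.5653, 0.2956, 0.3872, 0.4541, -0.4867).

e_3 = (-0.5653, 0.2956, 0.3872, 0.4541, -0.4867)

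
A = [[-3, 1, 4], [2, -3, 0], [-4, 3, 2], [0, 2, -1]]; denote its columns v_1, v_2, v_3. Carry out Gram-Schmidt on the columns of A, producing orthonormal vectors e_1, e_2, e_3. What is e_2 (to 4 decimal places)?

e_2 = (-0.4200, -0.5559, 0.0371, 0.7164)

v_1 = (-3, 2, -4, 0); ‖v_1‖ = 5.3852, so e_1 = (-0.5571, 0.3714, -0.7428, 0.0000).
e_1·v_2 = (-0.5571)·1 + 0.3714·(-3) + (-0.7428)·3 + 0.0000·2 = -3.8996.
u_2 = v_2 + 3.8996·e_1 = (-1.1724, -1.5517, 0.1034, 2.0000).
‖u_2‖ = 2.7916, so e_2 = (-0.4200, -0.5559, 0.0371, 0.7164).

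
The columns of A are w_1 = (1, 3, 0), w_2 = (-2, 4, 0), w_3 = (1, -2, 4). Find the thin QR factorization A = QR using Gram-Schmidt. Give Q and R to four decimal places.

Q = [[0.3162, -0.9487, 0.0000], [0.9487, 0.3162, 0.0000], [0.0000, 0.0000, 1.0000]], R = [[3.1623, 3.1623, -1.5811], [0.0000, 3.1623, -1.5811], [0.0000, 0.0000, 4.0000]]

w_1 = (1, 3, 0); ‖w_1‖ = 3.1623, so q_1 = (0.3162, 0.9487, 0.0000).
q_1·w_2 = 0.3162·(-2) + 0.9487·4 + 0.0000·0 = 3.1623.
u_2 = w_2 − 3.1623·q_1 = (-3.0000, 1.0000, 0.0000).
‖u_2‖ = 3.1623, so q_2 = (-0.9487, 0.3162, 0.0000).
q_1·w_3 = 0.3162·1 + 0.9487·(-2) + 0.0000·4 = -1.5811; q_2·w_3 = (-0.9487)·1 + 0.3162·(-2) + 0.0000·4 = -1.5811.
u_3 = w_3 + 1.5811·q_1 + 1.5811·q_2 = (0.0000, 0.0000, 4.0000).
‖u_3‖ = 4.0000, so q_3 = (0.0000, 0.0000, 1.0000).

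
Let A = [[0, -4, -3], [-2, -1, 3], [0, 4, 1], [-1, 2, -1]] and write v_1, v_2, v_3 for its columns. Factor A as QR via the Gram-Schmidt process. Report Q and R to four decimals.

e_1 = v_1/‖v_1‖ = (0, -2, 0, -1)/2.2361 = (0.0000, -0.8944, 0.0000, -0.4472).
r_{12} = e_1·v_2 = 0.0000.
u_2 = v_2 + 0.0000·e_1 = (-4.0000, -1.0000, 4.0000, 2.0000).
‖u_2‖ = 6.0828, so e_2 = (-0.6576, -0.1644, 0.6576, 0.3288).
r_{13} = e_1·v_3 = -2.2361; r_{23} = e_2·v_3 = 1.8084.
u_3 = v_3 + 2.2361·e_1 − 1.8084·e_2 = (-1.8108, 1.2973, -0.1892, -2.5946).
‖u_3‖ = 3.4249, so e_3 = (-0.5287, 0.3788, -0.0552, -0.7576).

Q = [[0.0000, -0.6576, -0.5287], [-0.8944, -0.1644, 0.3788], [0.0000, 0.6576, -0.0552], [-0.4472, 0.3288, -0.7576]], R = [[2.2361, 0.0000, -2.2361], [0.0000, 6.0828, 1.8084], [0.0000, 0.0000, 3.4249]]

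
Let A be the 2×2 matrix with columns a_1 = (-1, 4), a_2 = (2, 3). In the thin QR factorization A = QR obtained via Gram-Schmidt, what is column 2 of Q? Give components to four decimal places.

a_1 = (-1, 4); ‖a_1‖ = 4.1231, so e_1 = (-0.2425, 0.9701).
e_1·a_2 = (-0.2425)·2 + 0.9701·3 = 2.4254.
u_2 = a_2 − 2.4254·e_1 = (2.5882, 0.6471).
‖u_2‖ = 2.6679, so e_2 = (0.9701, 0.2425).

e_2 = (0.9701, 0.2425)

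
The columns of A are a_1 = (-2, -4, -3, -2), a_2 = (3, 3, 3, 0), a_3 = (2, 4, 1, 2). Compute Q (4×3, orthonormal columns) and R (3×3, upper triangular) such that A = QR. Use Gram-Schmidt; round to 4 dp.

e_1 = a_1/‖a_1‖ = (-2, -4, -3, -2)/5.7446 = (-0.3482, -0.6963, -0.5222, -0.3482).
r_{12} = e_1·a_2 = -4.7001.
u_2 = a_2 + 4.7001·e_1 = (1.3636, -0.2727, 0.5455, -1.6364).
‖u_2‖ = 2.2156, so e_2 = (0.6155, -0.1231, 0.2462, -0.7385).
r_{13} = e_1·a_3 = -4.7001; r_{23} = e_2·a_3 = -0.4924.
u_3 = a_3 + 4.7001·e_1 + 0.4924·e_2 = (0.6667, 0.6667, -1.3333, 0.0000).
‖u_3‖ = 1.6330, so e_3 = (0.4082, 0.4082, -0.8165, 0.0000).

Q = [[-0.3482, 0.6155, 0.4082], [-0.6963, -0.1231, 0.4082], [-0.5222, 0.2462, -0.8165], [-0.3482, -0.7385, 0.0000]], R = [[5.7446, -4.7001, -4.7001], [0.0000, 2.2156, -0.4924], [0.0000, 0.0000, 1.6330]]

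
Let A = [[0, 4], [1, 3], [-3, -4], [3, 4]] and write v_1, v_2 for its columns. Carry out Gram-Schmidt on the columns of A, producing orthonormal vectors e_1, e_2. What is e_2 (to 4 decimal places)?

e_1 = v_1/‖v_1‖ = (0, 1, -3, 3)/4.3589 = (0.0000, 0.2294, -0.6882, 0.6882).
r_{12} = e_1·v_2 = 6.1942.
u_2 = v_2 − 6.1942·e_1 = (4.0000, 1.5789, 0.2632, -0.2632).
‖u_2‖ = 4.3164, so e_2 = (0.9267, 0.3658, 0.0610, -0.0610).

e_2 = (0.9267, 0.3658, 0.0610, -0.0610)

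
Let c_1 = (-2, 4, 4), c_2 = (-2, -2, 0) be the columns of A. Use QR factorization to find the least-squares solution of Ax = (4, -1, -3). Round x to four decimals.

e_1 = c_1/‖c_1‖ = (-2, 4, 4)/6.0000 = (-0.3333, 0.6667, 0.6667).
r_{12} = e_1·c_2 = -0.6667.
u_2 = c_2 + 0.6667·e_1 = (-2.2222, -1.5556, 0.4444).
‖u_2‖ = 2.7487, so e_2 = (-0.8085, -0.5659, 0.1617).
Qᵀb = (-4.0000, -3.1530).
Back-substitute: x_2 = -3.1530/2.7487 = -1.1471.
x_1 = (-4.0000 + 0.6667·(-1.1471))/6.0000 = -0.7941.

x = (-0.7941, -1.1471)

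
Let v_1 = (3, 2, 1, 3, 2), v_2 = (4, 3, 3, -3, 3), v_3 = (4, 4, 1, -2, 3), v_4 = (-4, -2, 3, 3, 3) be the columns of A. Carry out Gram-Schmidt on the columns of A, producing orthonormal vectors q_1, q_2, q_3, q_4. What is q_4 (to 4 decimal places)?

v_1 = (3, 2, 1, 3, 2); ‖v_1‖ = 5.1962, so q_1 = (0.5774, 0.3849, 0.1925, 0.5774, 0.3849).
q_1·v_2 = 0.5774·4 + 0.3849·3 + 0.1925·3 + 0.5774·(-3) + 0.3849·3 = 3.4641.
u_2 = v_2 − 3.4641·q_1 = (2.0000, 1.6667, 2.3333, -5.0000, 1.6667).
‖u_2‖ = 6.3246, so q_2 = (0.3162, 0.2635, 0.3689, -0.7906, 0.2635).
q_1·v_3 = 0.5774·4 + 0.3849·4 + 0.1925·1 + 0.5774·(-2) + 0.3849·3 = 4.0415; q_2·v_3 = 0.3162·4 + 0.2635·4 + 0.3689·1 + (-0.7906)·(-2) + 0.2635·3 = 5.0596.
u_3 = v_3 − 4.0415·q_1 − 5.0596·q_2 = (0.0667, 1.1111, -1.6444, -0.3333, 0.1111).
‖u_3‖ = 2.0166, so q_3 = (0.0331, 0.5510, -0.8155, -0.1653, 0.0551).
q_1·v_4 = 0.5774·(-4) + 0.3849·(-2) + 0.1925·3 + 0.5774·3 + 0.3849·3 = 0.3849; q_2·v_4 = 0.3162·(-4) + 0.2635·(-2) + 0.3689·3 + (-0.7906)·3 + 0.2635·3 = -2.2663; q_3·v_4 = 0.0331·(-4) + 0.5510·(-2) + (-0.8155)·3 + (-0.1653)·3 + 0.0551·3 = -4.0112.
u_4 = v_4 − 0.3849·q_1 + 2.2663·q_2 + 4.0112·q_3 = (-3.3730, 0.6592, 0.4911, 0.3231, 3.6701).
‖u_4‖ = 5.0622, so q_4 = (-0.6663, 0.1302, 0.0970, 0.0638, 0.7250).

q_4 = (-0.6663, 0.1302, 0.0970, 0.0638, 0.7250)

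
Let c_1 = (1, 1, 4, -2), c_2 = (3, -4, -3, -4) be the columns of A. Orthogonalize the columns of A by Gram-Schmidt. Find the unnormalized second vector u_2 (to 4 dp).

q_1 = c_1/‖c_1‖ = (1, 1, 4, -2)/4.6904 = (0.2132, 0.2132, 0.8528, -0.4264).
r_{12} = q_1·c_2 = -1.0660.
u_2 = c_2 + 1.0660·q_1 = (3.2273, -3.7727, -2.0909, -4.4545).

u_2 = (3.2273, -3.7727, -2.0909, -4.4545)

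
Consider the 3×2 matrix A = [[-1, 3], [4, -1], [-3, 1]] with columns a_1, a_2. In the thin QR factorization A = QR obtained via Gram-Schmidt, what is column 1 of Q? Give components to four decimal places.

e_1 = a_1/‖a_1‖ = (-1, 4, -3)/5.0990 = (-0.1961, 0.7845, -0.5883).

e_1 = (-0.1961, 0.7845, -0.5883)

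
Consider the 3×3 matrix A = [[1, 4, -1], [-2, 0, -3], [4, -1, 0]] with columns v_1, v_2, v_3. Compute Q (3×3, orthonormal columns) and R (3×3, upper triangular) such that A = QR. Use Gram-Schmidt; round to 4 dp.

v_1 = (1, -2, 4); ‖v_1‖ = 4.5826, so e_1 = (0.2182, -0.4364, 0.8729).
e_1·v_2 = 0.2182·4 + (-0.4364)·0 + 0.8729·(-1) = 0.0000.
u_2 = v_2 + 0.0000·e_1 = (4.0000, 0.0000, -1.0000).
‖u_2‖ = 4.1231, so e_2 = (0.9701, 0.0000, -0.2425).
e_1·v_3 = 0.2182·(-1) + (-0.4364)·(-3) + 0.8729·0 = 1.0911; e_2·v_3 = 0.9701·(-1) + 0.0000·(-3) + (-0.2425)·0 = -0.9701.
u_3 = v_3 − 1.0911·e_1 + 0.9701·e_2 = (-0.2969, -2.5238, -1.1877).
‖u_3‖ = 2.8051, so e_3 = (-0.1059, -0.8997, -0.4234).

Q = [[0.2182, 0.9701, -0.1059], [-0.4364, 0.0000, -0.8997], [0.8729, -0.2425, -0.4234]], R = [[4.5826, 0.0000, 1.0911], [0.0000, 4.1231, -0.9701], [0.0000, 0.0000, 2.8051]]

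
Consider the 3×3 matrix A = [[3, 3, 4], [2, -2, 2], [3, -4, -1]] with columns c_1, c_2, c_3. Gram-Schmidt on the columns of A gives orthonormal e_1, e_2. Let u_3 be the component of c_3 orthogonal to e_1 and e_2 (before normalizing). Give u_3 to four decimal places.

c_1 = (3, 2, 3); ‖c_1‖ = 4.6904, so e_1 = (0.6396, 0.4264, 0.6396).
e_1·c_2 = 0.6396·3 + 0.4264·(-2) + 0.6396·(-4) = -1.4924.
u_2 = c_2 + 1.4924·e_1 = (3.9545, -1.3636, -3.0455).
‖u_2‖ = 5.1742, so e_2 = (0.7643, -0.2635, -0.5886).
e_1·c_3 = 0.6396·4 + 0.4264·2 + 0.6396·(-1) = 2.7716; e_2·c_3 = 0.7643·4 + (-0.2635)·2 + (-0.5886)·(-1) = 3.1186.
u_3 = c_3 − 2.7716·e_1 − 3.1186·e_2 = (-0.1562, 1.6401, -0.9372).

u_3 = (-0.1562, 1.6401, -0.9372)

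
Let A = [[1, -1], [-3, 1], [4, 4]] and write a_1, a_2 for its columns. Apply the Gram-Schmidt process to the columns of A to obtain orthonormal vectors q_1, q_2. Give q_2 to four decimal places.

q_2 = (-0.4140, 0.6755, 0.6101)

q_1 = a_1/‖a_1‖ = (1, -3, 4)/5.0990 = (0.1961, -0.5883, 0.7845).
r_{12} = q_1·a_2 = 2.3534.
u_2 = a_2 − 2.3534·q_1 = (-1.4615, 2.3846, 2.1538).
‖u_2‖ = 3.5301, so q_2 = (-0.4140, 0.6755, 0.6101).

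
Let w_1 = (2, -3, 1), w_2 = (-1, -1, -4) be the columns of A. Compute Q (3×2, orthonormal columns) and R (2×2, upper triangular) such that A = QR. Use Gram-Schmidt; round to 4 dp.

Q = [[0.5345, -0.1372], [-0.8018, -0.3943], [0.2673, -0.9087]], R = [[3.7417, -0.8018], [0.0000, 4.1662]]

w_1 = (2, -3, 1); ‖w_1‖ = 3.7417, so e_1 = (0.5345, -0.8018, 0.2673).
e_1·w_2 = 0.5345·(-1) + (-0.8018)·(-1) + 0.2673·(-4) = -0.8018.
u_2 = w_2 + 0.8018·e_1 = (-0.5714, -1.6429, -3.7857).
‖u_2‖ = 4.1662, so e_2 = (-0.1372, -0.3943, -0.9087).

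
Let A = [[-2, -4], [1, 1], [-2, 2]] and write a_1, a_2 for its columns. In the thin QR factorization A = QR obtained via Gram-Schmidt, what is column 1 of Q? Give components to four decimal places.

q_1 = (-0.6667, 0.3333, -0.6667)

q_1 = a_1/‖a_1‖ = (-2, 1, -2)/3.0000 = (-0.6667, 0.3333, -0.6667).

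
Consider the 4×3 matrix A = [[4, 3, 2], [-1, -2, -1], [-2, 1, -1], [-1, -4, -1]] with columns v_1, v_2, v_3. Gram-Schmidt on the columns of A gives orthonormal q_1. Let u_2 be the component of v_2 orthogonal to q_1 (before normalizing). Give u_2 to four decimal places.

v_1 = (4, -1, -2, -1); ‖v_1‖ = 4.6904, so q_1 = (0.8528, -0.2132, -0.4264, -0.2132).
q_1·v_2 = 0.8528·3 + (-0.2132)·(-2) + (-0.4264)·1 + (-0.2132)·(-4) = 3.4112.
u_2 = v_2 − 3.4112·q_1 = (0.0909, -1.2727, 2.4545, -3.2727).

u_2 = (0.0909, -1.2727, 2.4545, -3.2727)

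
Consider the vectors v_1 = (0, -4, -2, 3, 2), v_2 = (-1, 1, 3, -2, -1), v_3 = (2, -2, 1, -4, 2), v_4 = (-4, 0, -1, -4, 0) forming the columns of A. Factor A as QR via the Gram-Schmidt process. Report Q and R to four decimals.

Q = [[0.0000, -0.4022, 0.5123, -0.7352], [-0.6963, -0.4753, -0.2909, -0.0573], [-0.3482, 0.7678, -0.0639, -0.5072], [0.5222, -0.1463, -0.6983, -0.4438], [0.3482, 0.0366, 0.4016, 0.0439]], R = [[5.7446, -3.1334, -0.3482, -1.7408], [0.0000, 2.4863, 1.5722, 1.4260], [0.0000, 0.0000, 5.1388, 0.8080], [0.0000, 0.0000, 0.0000, 5.2234]]

v_1 = (0, -4, -2, 3, 2); ‖v_1‖ = 5.7446, so q_1 = (0.0000, -0.6963, -0.3482, 0.5222, 0.3482).
q_1·v_2 = 0.0000·(-1) + (-0.6963)·1 + (-0.3482)·3 + 0.5222·(-2) + 0.3482·(-1) = -3.1334.
u_2 = v_2 + 3.1334·q_1 = (-1.0000, -1.1818, 1.9091, -0.3636, 0.0909).
‖u_2‖ = 2.4863, so q_2 = (-0.4022, -0.4753, 0.7678, -0.1463, 0.0366).
q_1·v_3 = 0.0000·2 + (-0.6963)·(-2) + (-0.3482)·1 + 0.5222·(-4) + 0.3482·2 = -0.3482; q_2·v_3 = (-0.4022)·2 + (-0.4753)·(-2) + 0.7678·1 + (-0.1463)·(-4) + 0.0366·2 = 1.5722.
u_3 = v_3 + 0.3482·q_1 − 1.5722·q_2 = (2.6324, -1.4951, -0.3284, -3.5882, 2.0637).
‖u_3‖ = 5.1388, so q_3 = (0.5123, -0.2909, -0.0639, -0.6983, 0.4016).
q_1·v_4 = 0.0000·(-4) + (-0.6963)·0 + (-0.3482)·(-1) + 0.5222·(-4) + 0.3482·0 = -1.7408; q_2·v_4 = (-0.4022)·(-4) + (-0.4753)·0 + 0.7678·(-1) + (-0.1463)·(-4) + 0.0366·0 = 1.4260; q_3·v_4 = 0.5123·(-4) + (-0.2909)·0 + (-0.0639)·(-1) + (-0.6983)·(-4) + 0.4016·0 = 0.8080.
u_4 = v_4 + 1.7408·q_1 − 1.4260·q_2 − 0.8080·q_3 = (-3.8404, -0.2992, -2.6493, -2.3182, 0.2294).
‖u_4‖ = 5.2234, so q_4 = (-0.7352, -0.0573, -0.5072, -0.4438, 0.0439).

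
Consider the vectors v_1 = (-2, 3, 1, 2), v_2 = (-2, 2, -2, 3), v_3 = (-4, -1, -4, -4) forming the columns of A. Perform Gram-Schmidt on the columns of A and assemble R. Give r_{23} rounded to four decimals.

r_{23} = 2.3412

v_1 = (-2, 3, 1, 2); ‖v_1‖ = 4.2426, so q_1 = (-0.4714, 0.7071, 0.2357, 0.4714).
q_1·v_2 = (-0.4714)·(-2) + 0.7071·2 + 0.2357·(-2) + 0.4714·3 = 3.2998.
u_2 = v_2 − 3.2998·q_1 = (-0.4444, -0.3333, -2.7778, 1.4444).
‖u_2‖ = 3.1798, so q_2 = (-0.1398, -0.1048, -0.8736, 0.4543).
r_{23} = q_2·v_3 = 2.3412.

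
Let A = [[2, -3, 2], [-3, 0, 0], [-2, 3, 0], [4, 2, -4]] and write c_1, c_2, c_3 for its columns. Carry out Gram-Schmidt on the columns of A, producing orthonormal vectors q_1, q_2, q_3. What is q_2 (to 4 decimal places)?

q_1 = c_1/‖c_1‖ = (2, -3, -2, 4)/5.7446 = (0.3482, -0.5222, -0.3482, 0.6963).
r_{12} = q_1·c_2 = -0.6963.
u_2 = c_2 + 0.6963·q_1 = (-2.7576, -0.3636, 2.7576, 2.4848).
‖u_2‖ = 4.6384, so q_2 = (-0.5945, -0.0784, 0.5945, 0.5357).

q_2 = (-0.5945, -0.0784, 0.5945, 0.5357)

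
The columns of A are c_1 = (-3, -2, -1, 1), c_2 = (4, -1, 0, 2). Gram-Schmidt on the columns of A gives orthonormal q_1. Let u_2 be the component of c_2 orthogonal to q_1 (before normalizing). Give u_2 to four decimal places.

c_1 = (-3, -2, -1, 1); ‖c_1‖ = 3.8730, so q_1 = (-0.7746, -0.5164, -0.2582, 0.2582).
q_1·c_2 = (-0.7746)·4 + (-0.5164)·(-1) + (-0.2582)·0 + 0.2582·2 = -2.0656.
u_2 = c_2 + 2.0656·q_1 = (2.4000, -2.0667, -0.5333, 2.5333).

u_2 = (2.4000, -2.0667, -0.5333, 2.5333)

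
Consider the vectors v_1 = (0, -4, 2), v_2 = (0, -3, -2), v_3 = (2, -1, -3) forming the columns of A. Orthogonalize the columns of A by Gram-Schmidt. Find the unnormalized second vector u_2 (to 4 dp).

v_1 = (0, -4, 2); ‖v_1‖ = 4.4721, so e_1 = (0.0000, -0.8944, 0.4472).
e_1·v_2 = 0.0000·0 + (-0.8944)·(-3) + 0.4472·(-2) = 1.7889.
u_2 = v_2 − 1.7889·e_1 = (0.0000, -1.4000, -2.8000).

u_2 = (0.0000, -1.4000, -2.8000)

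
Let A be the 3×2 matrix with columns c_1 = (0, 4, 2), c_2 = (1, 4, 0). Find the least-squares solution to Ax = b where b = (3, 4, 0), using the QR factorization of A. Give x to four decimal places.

c_1 = (0, 4, 2); ‖c_1‖ = 4.4721, so q_1 = (0.0000, 0.8944, 0.4472).
q_1·c_2 = 0.0000·1 + 0.8944·4 + 0.4472·0 = 3.5777.
u_2 = c_2 − 3.5777·q_1 = (1.0000, 0.8000, -1.6000).
‖u_2‖ = 2.0494, so q_2 = (0.4880, 0.3904, -0.7807).
Qᵀb = (3.5777, 3.0253).
Back-substitute: x_2 = 3.0253/2.0494 = 1.4762.
x_1 = (3.5777 − 3.5777·1.4762)/4.4721 = -0.3810.

x = (-0.3810, 1.4762)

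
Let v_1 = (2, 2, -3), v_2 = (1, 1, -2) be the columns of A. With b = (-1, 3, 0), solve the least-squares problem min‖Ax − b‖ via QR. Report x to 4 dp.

x = (2.0000, -3.0000)

q_1 = v_1/‖v_1‖ = (2, 2, -3)/4.1231 = (0.4851, 0.4851, -0.7276).
r_{12} = q_1·v_2 = 2.4254.
u_2 = v_2 − 2.4254·q_1 = (-0.1765, -0.1765, -0.2353).
‖u_2‖ = 0.3430, so q_2 = (-0.5145, -0.5145, -0.6860).
Qᵀb = (0.9701, -1.0290).
Back-substitute: x_2 = -1.0290/0.3430 = -3.0000.
x_1 = (0.9701 − 2.4254·(-3.0000))/4.1231 = 2.0000.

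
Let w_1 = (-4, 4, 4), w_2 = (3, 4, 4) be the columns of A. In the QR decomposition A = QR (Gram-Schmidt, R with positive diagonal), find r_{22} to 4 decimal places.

e_1 = w_1/‖w_1‖ = (-4, 4, 4)/6.9282 = (-0.5774, 0.5774, 0.5774).
r_{12} = e_1·w_2 = 2.8868.
u_2 = w_2 − 2.8868·e_1 = (4.6667, 2.3333, 2.3333).
r_{22} = ‖u_2‖ = 5.7155.

r_{22} = 5.7155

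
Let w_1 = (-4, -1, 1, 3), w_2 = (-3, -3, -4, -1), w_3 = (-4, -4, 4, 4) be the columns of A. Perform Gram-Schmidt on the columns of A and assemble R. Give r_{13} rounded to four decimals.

w_1 = (-4, -1, 1, 3); ‖w_1‖ = 5.1962, so e_1 = (-0.7698, -0.1925, 0.1925, 0.5774).
r_{13} = e_1·w_3 = 6.9282.

r_{13} = 6.9282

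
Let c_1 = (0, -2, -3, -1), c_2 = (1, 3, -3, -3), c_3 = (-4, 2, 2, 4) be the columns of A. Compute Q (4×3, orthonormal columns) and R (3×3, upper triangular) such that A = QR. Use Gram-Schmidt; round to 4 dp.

Q = [[0.0000, 0.1983, -0.7678], [-0.5345, 0.7649, 0.3229], [-0.8018, -0.3400, -0.3564], [-0.2673, -0.5099, 0.4234]], R = [[3.7417, 1.6036, -3.7417], [0.0000, 5.0427, -1.9831], [0.0000, 0.0000, 4.6976]]

e_1 = c_1/‖c_1‖ = (0, -2, -3, -1)/3.7417 = (0.0000, -0.5345, -0.8018, -0.2673).
r_{12} = e_1·c_2 = 1.6036.
u_2 = c_2 − 1.6036·e_1 = (1.0000, 3.8571, -1.7143, -2.5714).
‖u_2‖ = 5.0427, so e_2 = (0.1983, 0.7649, -0.3400, -0.5099).
r_{13} = e_1·c_3 = -3.7417; r_{23} = e_2·c_3 = -1.9831.
u_3 = c_3 + 3.7417·e_1 + 1.9831·e_2 = (-3.6067, 1.5169, -1.6742, 1.9888).
‖u_3‖ = 4.6976, so e_3 = (-0.7678, 0.3229, -0.3564, 0.4234).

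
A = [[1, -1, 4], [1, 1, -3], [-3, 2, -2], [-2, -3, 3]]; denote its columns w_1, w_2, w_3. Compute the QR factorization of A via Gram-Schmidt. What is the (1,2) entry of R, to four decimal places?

r_{12} = 0.0000

q_1 = w_1/‖w_1‖ = (1, 1, -3, -2)/3.8730 = (0.2582, 0.2582, -0.7746, -0.5164).
r_{12} = q_1·w_2 = 0.0000.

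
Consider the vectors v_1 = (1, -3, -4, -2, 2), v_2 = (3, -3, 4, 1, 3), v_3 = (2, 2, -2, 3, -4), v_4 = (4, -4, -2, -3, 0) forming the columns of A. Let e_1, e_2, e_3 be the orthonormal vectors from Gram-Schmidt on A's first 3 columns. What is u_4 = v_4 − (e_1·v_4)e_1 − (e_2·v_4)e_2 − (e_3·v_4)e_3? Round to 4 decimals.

u_4 = (1.1201, -0.4532, 0.8724, -2.4312, -1.9262)

v_1 = (1, -3, -4, -2, 2); ‖v_1‖ = 5.8310, so e_1 = (0.1715, -0.5145, -0.6860, -0.3430, 0.3430).
e_1·v_2 = 0.1715·3 + (-0.5145)·(-3) + (-0.6860)·4 + (-0.3430)·1 + 0.3430·3 = 0.0000.
u_2 = v_2 + 0.0000·e_1 = (3.0000, -3.0000, 4.0000, 1.0000, 3.0000).
‖u_2‖ = 6.6332, so e_2 = (0.4523, -0.4523, 0.6030, 0.1508, 0.4523).
e_1·v_3 = 0.1715·2 + (-0.5145)·2 + (-0.6860)·(-2) + (-0.3430)·3 + 0.3430·(-4) = -1.7150; e_2·v_3 = 0.4523·2 + (-0.4523)·2 + 0.6030·(-2) + 0.1508·3 + 0.4523·(-4) = -2.5628.
u_3 = v_3 + 1.7150·e_1 + 2.5628·e_2 = (3.4532, -0.0414, -1.6310, 2.7981, -2.2527).
‖u_3‖ = 5.2432, so e_3 = (0.6586, -0.0079, -0.3111, 0.5337, -0.4296).
e_1·v_4 = 0.1715·4 + (-0.5145)·(-4) + (-0.6860)·(-2) + (-0.3430)·(-3) + 0.3430·0 = 5.1450; e_2·v_4 = 0.4523·4 + (-0.4523)·(-4) + 0.6030·(-2) + 0.1508·(-3) + 0.4523·0 = 1.9598; e_3·v_4 = 0.6586·4 + (-0.0079)·(-4) + (-0.3111)·(-2) + 0.5337·(-3) + (-0.4296)·0 = 1.6872.
u_4 = v_4 − 5.1450·e_1 − 1.9598·e_2 − 1.6872·e_3 = (1.1201, -0.4532, 0.8724, -2.4312, -1.9262).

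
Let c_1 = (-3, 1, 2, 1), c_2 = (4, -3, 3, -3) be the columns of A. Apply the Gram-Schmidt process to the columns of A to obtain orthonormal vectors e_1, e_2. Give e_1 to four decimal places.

e_1 = (-0.7746, 0.2582, 0.5164, 0.2582)

e_1 = c_1/‖c_1‖ = (-3, 1, 2, 1)/3.8730 = (-0.7746, 0.2582, 0.5164, 0.2582).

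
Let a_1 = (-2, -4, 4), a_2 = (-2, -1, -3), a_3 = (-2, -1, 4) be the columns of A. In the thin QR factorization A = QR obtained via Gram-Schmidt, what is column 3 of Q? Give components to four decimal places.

a_1 = (-2, -4, 4); ‖a_1‖ = 6.0000, so q_1 = (-0.3333, -0.6667, 0.6667).
q_1·a_2 = (-0.3333)·(-2) + (-0.6667)·(-1) + 0.6667·(-3) = -0.6667.
u_2 = a_2 + 0.6667·q_1 = (-2.2222, -1.4444, -2.5556).
‖u_2‖ = 3.6818, so q_2 = (-0.6036, -0.3923, -0.6941).
q_1·a_3 = (-0.3333)·(-2) + (-0.6667)·(-1) + 0.6667·4 = 4.0000; q_2·a_3 = (-0.6036)·(-2) + (-0.3923)·(-1) + (-0.6941)·4 = -1.1770.
u_3 = a_3 − 4.0000·q_1 + 1.1770·q_2 = (-1.3770, 1.2049, 0.5164).
‖u_3‖ = 1.9013, so q_3 = (-0.7243, 0.6338, 0.2716).

q_3 = (-0.7243, 0.6338, 0.2716)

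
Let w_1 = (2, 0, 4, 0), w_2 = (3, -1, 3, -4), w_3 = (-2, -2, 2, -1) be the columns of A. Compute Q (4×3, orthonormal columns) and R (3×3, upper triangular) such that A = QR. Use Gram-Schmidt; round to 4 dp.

Q = [[0.4472, 0.2768, -0.7403], [0.0000, -0.2306, -0.5429], [0.8944, -0.1384, 0.3702], [0.0000, -0.9225, -0.1419]], R = [[4.4721, 4.0249, 0.8944], [0.0000, 4.3359, 0.5535], [0.0000, 0.0000, 3.4487]]

w_1 = (2, 0, 4, 0); ‖w_1‖ = 4.4721, so q_1 = (0.4472, 0.0000, 0.8944, 0.0000).
q_1·w_2 = 0.4472·3 + 0.0000·(-1) + 0.8944·3 + 0.0000·(-4) = 4.0249.
u_2 = w_2 − 4.0249·q_1 = (1.2000, -1.0000, -0.6000, -4.0000).
‖u_2‖ = 4.3359, so q_2 = (0.2768, -0.2306, -0.1384, -0.9225).
q_1·w_3 = 0.4472·(-2) + 0.0000·(-2) + 0.8944·2 + 0.0000·(-1) = 0.8944; q_2·w_3 = 0.2768·(-2) + (-0.2306)·(-2) + (-0.1384)·2 + (-0.9225)·(-1) = 0.5535.
u_3 = w_3 − 0.8944·q_1 − 0.5535·q_2 = (-2.5532, -1.8723, 1.2766, -0.4894).
‖u_3‖ = 3.4487, so q_3 = (-0.7403, -0.5429, 0.3702, -0.1419).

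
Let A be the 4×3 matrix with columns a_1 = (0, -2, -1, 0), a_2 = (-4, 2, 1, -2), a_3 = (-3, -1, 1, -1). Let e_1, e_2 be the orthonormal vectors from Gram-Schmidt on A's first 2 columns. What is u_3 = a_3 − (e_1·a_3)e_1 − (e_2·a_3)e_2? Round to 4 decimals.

u_3 = (-0.2000, -0.6000, 1.2000, 0.4000)

a_1 = (0, -2, -1, 0); ‖a_1‖ = 2.2361, so e_1 = (0.0000, -0.8944, -0.4472, 0.0000).
e_1·a_2 = 0.0000·(-4) + (-0.8944)·2 + (-0.4472)·1 + 0.0000·(-2) = -2.2361.
u_2 = a_2 + 2.2361·e_1 = (-4.0000, 0.0000, 0.0000, -2.0000).
‖u_2‖ = 4.4721, so e_2 = (-0.8944, 0.0000, 0.0000, -0.4472).
e_1·a_3 = 0.0000·(-3) + (-0.8944)·(-1) + (-0.4472)·1 + 0.0000·(-1) = 0.4472; e_2·a_3 = (-0.8944)·(-3) + 0.0000·(-1) + 0.0000·1 + (-0.4472)·(-1) = 3.1305.
u_3 = a_3 − 0.4472·e_1 − 3.1305·e_2 = (-0.2000, -0.6000, 1.2000, 0.4000).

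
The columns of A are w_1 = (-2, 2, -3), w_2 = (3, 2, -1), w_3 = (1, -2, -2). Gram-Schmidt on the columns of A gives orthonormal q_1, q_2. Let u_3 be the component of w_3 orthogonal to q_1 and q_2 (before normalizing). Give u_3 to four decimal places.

u_3 = (0.7764, -2.1350, -1.9409)

q_1 = w_1/‖w_1‖ = (-2, 2, -3)/4.1231 = (-0.4851, 0.4851, -0.7276).
r_{12} = q_1·w_2 = 0.2425.
u_2 = w_2 − 0.2425·q_1 = (3.1176, 1.8824, -0.8235).
‖u_2‖ = 3.7338, so q_2 = (0.8350, 0.5041, -0.2206).
r_{13} = q_1·w_3 = 0.0000; r_{23} = q_2·w_3 = 0.2678.
u_3 = w_3 + 0.0000·q_1 − 0.2678·q_2 = (0.7764, -2.1350, -1.9409).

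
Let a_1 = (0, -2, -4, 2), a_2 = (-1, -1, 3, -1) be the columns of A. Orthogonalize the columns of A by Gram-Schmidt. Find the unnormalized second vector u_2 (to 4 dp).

u_2 = (-1.0000, -2.0000, 1.0000, 0.0000)

e_1 = a_1/‖a_1‖ = (0, -2, -4, 2)/4.8990 = (0.0000, -0.4082, -0.8165, 0.4082).
r_{12} = e_1·a_2 = -2.4495.
u_2 = a_2 + 2.4495·e_1 = (-1.0000, -2.0000, 1.0000, 0.0000).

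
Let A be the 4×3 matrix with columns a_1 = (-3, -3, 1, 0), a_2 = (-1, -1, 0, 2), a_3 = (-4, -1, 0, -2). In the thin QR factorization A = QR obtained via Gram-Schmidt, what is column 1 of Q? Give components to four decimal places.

q_1 = (-0.6882, -0.6882, 0.2294, 0.0000)

a_1 = (-3, -3, 1, 0); ‖a_1‖ = 4.3589, so q_1 = (-0.6882, -0.6882, 0.2294, 0.0000).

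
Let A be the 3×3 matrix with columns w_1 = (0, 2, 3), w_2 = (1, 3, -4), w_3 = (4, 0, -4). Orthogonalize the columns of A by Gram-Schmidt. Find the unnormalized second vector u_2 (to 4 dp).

w_1 = (0, 2, 3); ‖w_1‖ = 3.6056, so q_1 = (0.0000, 0.5547, 0.8321).
q_1·w_2 = 0.0000·1 + 0.5547·3 + 0.8321·(-4) = -1.6641.
u_2 = w_2 + 1.6641·q_1 = (1.0000, 3.9231, -2.6154).

u_2 = (1.0000, 3.9231, -2.6154)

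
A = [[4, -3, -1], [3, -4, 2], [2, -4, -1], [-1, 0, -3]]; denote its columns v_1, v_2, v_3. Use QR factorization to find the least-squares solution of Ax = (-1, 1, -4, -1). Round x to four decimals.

x = (0.4624, 0.7419, 0.6237)

v_1 = (4, 3, 2, -1); ‖v_1‖ = 5.4772, so e_1 = (0.7303, 0.5477, 0.3651, -0.1826).
e_1·v_2 = 0.7303·(-3) + 0.5477·(-4) + 0.3651·(-4) + (-0.1826)·0 = -5.8424.
u_2 = v_2 + 5.8424·e_1 = (1.2667, -0.8000, -1.8667, -1.0667).
‖u_2‖ = 2.6204, so e_2 = (0.4834, -0.3053, -0.7124, -0.4071).
e_1·v_3 = 0.7303·(-1) + 0.5477·2 + 0.3651·(-1) + (-0.1826)·(-3) = 0.5477; e_2·v_3 = 0.4834·(-1) + (-0.3053)·2 + (-0.7124)·(-1) + (-0.4071)·(-3) = 0.8396.
u_3 = v_3 − 0.5477·e_1 − 0.8396·e_2 = (-1.8058, 1.9563, -0.6019, -2.5583).
‖u_3‖ = 3.7410, so e_3 = (-0.4827, 0.5229, -0.1609, -0.6838).
Qᵀb = (-1.4606, 2.4678, 2.3331).
Back-substitute: x_3 = 2.3331/3.7410 = 0.6237.
x_2 = (2.4678 − 0.8396·0.6237)/2.6204 = 0.7419.
x_1 = (-1.4606 + 5.8424·0.7419 − 0.5477·0.6237)/5.4772 = 0.4624.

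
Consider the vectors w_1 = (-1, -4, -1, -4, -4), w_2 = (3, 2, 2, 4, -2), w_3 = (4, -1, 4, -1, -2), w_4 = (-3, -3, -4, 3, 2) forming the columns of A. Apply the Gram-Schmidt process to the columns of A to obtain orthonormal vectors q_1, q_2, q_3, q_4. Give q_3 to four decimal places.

q_3 = (0.4865, -0.1330, 0.6538, -0.4676, 0.3155)

w_1 = (-1, -4, -1, -4, -4); ‖w_1‖ = 7.0711, so q_1 = (-0.1414, -0.5657, -0.1414, -0.5657, -0.5657).
q_1·w_2 = (-0.1414)·3 + (-0.5657)·2 + (-0.1414)·2 + (-0.5657)·4 + (-0.5657)·(-2) = -2.9698.
u_2 = w_2 + 2.9698·q_1 = (2.5800, 0.3200, 1.5800, 2.3200, -3.6800).
‖u_2‖ = 5.3085, so q_2 = (0.4860, 0.0603, 0.2976, 0.4370, -0.6932).
q_1·w_3 = (-0.1414)·4 + (-0.5657)·(-1) + (-0.1414)·4 + (-0.5657)·(-1) + (-0.5657)·(-2) = 1.1314; q_2·w_3 = 0.4860·4 + 0.0603·(-1) + 0.2976·4 + 0.4370·(-1) + (-0.6932)·(-2) = 4.0237.
u_3 = w_3 − 1.1314·q_1 − 4.0237·q_2 = (2.2044, -0.6026, 2.9624, -2.1185, 1.4294).
‖u_3‖ = 4.5309, so q_3 = (0.4865, -0.1330, 0.6538, -0.4676, 0.3155).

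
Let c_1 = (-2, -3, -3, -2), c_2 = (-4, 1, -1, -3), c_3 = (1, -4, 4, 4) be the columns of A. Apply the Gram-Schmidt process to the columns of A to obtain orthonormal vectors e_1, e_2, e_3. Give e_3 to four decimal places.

e_3 = (-0.4905, -0.5072, 0.6568, 0.2660)

c_1 = (-2, -3, -3, -2); ‖c_1‖ = 5.0990, so e_1 = (-0.3922, -0.5883, -0.5883, -0.3922).
e_1·c_2 = (-0.3922)·(-4) + (-0.5883)·1 + (-0.5883)·(-1) + (-0.3922)·(-3) = 2.7456.
u_2 = c_2 − 2.7456·e_1 = (-2.9231, 2.6154, 0.6154, -1.9231).
‖u_2‖ = 4.4115, so e_2 = (-0.6626, 0.5929, 0.1395, -0.4359).
e_1·c_3 = (-0.3922)·1 + (-0.5883)·(-4) + (-0.5883)·4 + (-0.3922)·4 = -1.9612; e_2·c_3 = (-0.6626)·1 + 0.5929·(-4) + 0.1395·4 + (-0.4359)·4 = -4.2197.
u_3 = c_3 + 1.9612·e_1 + 4.2197·e_2 = (-2.5652, -2.6522, 3.4348, 1.3913).
‖u_3‖ = 5.2295, so e_3 = (-0.4905, -0.5072, 0.6568, 0.2660).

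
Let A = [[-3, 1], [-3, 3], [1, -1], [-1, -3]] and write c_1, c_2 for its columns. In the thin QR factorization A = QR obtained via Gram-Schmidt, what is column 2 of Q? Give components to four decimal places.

c_1 = (-3, -3, 1, -1); ‖c_1‖ = 4.4721, so e_1 = (-0.6708, -0.6708, 0.2236, -0.2236).
e_1·c_2 = (-0.6708)·1 + (-0.6708)·3 + 0.2236·(-1) + (-0.2236)·(-3) = -2.2361.
u_2 = c_2 + 2.2361·e_1 = (-0.5000, 1.5000, -0.5000, -3.5000).
‖u_2‖ = 3.8730, so e_2 = (-0.1291, 0.3873, -0.1291, -0.9037).

e_2 = (-0.1291, 0.3873, -0.1291, -0.9037)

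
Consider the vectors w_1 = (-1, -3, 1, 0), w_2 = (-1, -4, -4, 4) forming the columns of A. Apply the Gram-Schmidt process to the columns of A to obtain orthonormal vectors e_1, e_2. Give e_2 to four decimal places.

e_1 = w_1/‖w_1‖ = (-1, -3, 1, 0)/3.3166 = (-0.3015, -0.9045, 0.3015, 0.0000).
r_{12} = e_1·w_2 = 2.7136.
u_2 = w_2 − 2.7136·e_1 = (-0.1818, -1.5455, -4.8182, 4.0000).
‖u_2‖ = 6.4526, so e_2 = (-0.0282, -0.2395, -0.7467, 0.6199).

e_2 = (-0.0282, -0.2395, -0.7467, 0.6199)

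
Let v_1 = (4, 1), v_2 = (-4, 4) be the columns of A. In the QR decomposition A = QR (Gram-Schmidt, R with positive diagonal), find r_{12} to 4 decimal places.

r_{12} = -2.9104

v_1 = (4, 1); ‖v_1‖ = 4.1231, so q_1 = (0.9701, 0.2425).
r_{12} = q_1·v_2 = -2.9104.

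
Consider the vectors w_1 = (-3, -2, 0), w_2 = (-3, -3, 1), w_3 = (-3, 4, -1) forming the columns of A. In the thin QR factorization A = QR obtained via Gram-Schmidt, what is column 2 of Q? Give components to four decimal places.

e_2 = (0.3548, -0.5322, 0.7687)

w_1 = (-3, -2, 0); ‖w_1‖ = 3.6056, so e_1 = (-0.8321, -0.5547, 0.0000).
e_1·w_2 = (-0.8321)·(-3) + (-0.5547)·(-3) + 0.0000·1 = 4.1603.
u_2 = w_2 − 4.1603·e_1 = (0.4615, -0.6923, 1.0000).
‖u_2‖ = 1.3009, so e_2 = (0.3548, -0.5322, 0.7687).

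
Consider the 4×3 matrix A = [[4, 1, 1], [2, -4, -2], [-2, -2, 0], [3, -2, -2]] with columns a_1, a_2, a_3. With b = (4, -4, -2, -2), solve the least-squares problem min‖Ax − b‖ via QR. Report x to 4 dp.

x = (0.5231, 0.5615, 1.3154)

a_1 = (4, 2, -2, 3); ‖a_1‖ = 5.7446, so e_1 = (0.6963, 0.3482, -0.3482, 0.5222).
e_1·a_2 = 0.6963·1 + 0.3482·(-4) + (-0.3482)·(-2) + 0.5222·(-2) = -1.0445.
u_2 = a_2 + 1.0445·e_1 = (1.7273, -3.6364, -2.3636, -1.4545).
‖u_2‖ = 4.8897, so e_2 = (0.3532, -0.7437, -0.4834, -0.2975).
e_1·a_3 = 0.6963·1 + 0.3482·(-2) + (-0.3482)·0 + 0.5222·(-2) = -1.0445; e_2·a_3 = 0.3532·1 + (-0.7437)·(-2) + (-0.4834)·0 + (-0.2975)·(-2) = 2.4356.
u_3 = a_3 + 1.0445·e_1 − 2.4356·e_2 = (0.8669, 0.1749, 0.8137, -0.7300).
‖u_3‖ = 1.4061, so e_3 = (0.6165, 0.1244, 0.5787, -0.5192).
Qᵀb = (1.0445, 5.9494, 1.8496).
Back-substitute: x_3 = 1.8496/1.4061 = 1.3154.
x_2 = (5.9494 − 2.4356·1.3154)/4.8897 = 0.5615.
x_1 = (1.0445 + 1.0445·0.5615 + 1.0445·1.3154)/5.7446 = 0.5231.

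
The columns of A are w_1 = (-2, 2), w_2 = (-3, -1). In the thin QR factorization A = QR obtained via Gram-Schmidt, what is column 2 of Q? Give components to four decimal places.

w_1 = (-2, 2); ‖w_1‖ = 2.8284, so e_1 = (-0.7071, 0.7071).
e_1·w_2 = (-0.7071)·(-3) + 0.7071·(-1) = 1.4142.
u_2 = w_2 − 1.4142·e_1 = (-2.0000, -2.0000).
‖u_2‖ = 2.8284, so e_2 = (-0.7071, -0.7071).

e_2 = (-0.7071, -0.7071)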